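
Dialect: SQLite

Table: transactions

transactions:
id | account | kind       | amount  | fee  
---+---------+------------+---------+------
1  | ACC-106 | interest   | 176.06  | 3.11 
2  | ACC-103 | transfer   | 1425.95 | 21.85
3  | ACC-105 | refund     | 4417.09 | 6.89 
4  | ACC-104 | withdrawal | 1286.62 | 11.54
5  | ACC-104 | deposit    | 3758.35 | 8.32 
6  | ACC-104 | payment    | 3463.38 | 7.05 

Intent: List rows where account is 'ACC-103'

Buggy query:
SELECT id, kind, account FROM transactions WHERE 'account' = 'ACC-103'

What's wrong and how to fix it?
Bug: Single quotes denote string literals in SQL; the column name is being compared as a constant string

Fix: Reference the column as account without single quotes

Corrected query:
SELECT id, kind, account FROM transactions WHERE account = 'ACC-103'

Result:
id | kind     | account
---+----------+--------
2  | transfer | ACC-103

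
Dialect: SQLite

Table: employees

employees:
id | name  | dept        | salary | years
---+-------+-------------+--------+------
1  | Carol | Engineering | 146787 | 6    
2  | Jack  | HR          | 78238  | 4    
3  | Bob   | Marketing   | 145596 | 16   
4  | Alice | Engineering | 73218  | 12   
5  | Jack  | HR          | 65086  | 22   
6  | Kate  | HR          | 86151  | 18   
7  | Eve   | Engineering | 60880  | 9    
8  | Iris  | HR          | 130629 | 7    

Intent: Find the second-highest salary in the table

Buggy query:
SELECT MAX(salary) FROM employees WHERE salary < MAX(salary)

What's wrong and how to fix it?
Bug: MAX(salary) on the right of the comparison is an aggregate-in-WHERE error

Fix: Compute the overall MAX in a subquery, then take MAX of rows below it

Corrected query:
SELECT MAX(salary) FROM employees WHERE salary < (SELECT MAX(salary) FROM employees)

Result:
MAX(salary)
-----------
145596     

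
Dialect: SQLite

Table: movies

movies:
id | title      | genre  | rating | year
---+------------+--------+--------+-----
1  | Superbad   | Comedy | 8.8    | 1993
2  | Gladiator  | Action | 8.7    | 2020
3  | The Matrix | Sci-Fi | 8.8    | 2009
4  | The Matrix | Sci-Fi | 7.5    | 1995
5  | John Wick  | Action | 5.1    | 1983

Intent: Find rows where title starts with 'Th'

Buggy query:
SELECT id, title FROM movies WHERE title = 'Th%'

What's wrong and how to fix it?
Bug: Wildcards only work with LIKE; '=' treats '%' as a literal character

Fix: Use LIKE for wildcard pattern matching

Corrected query:
SELECT id, title FROM movies WHERE title LIKE 'Th%'

Result:
id | title     
---+-----------
3  | The Matrix
4  | The Matrix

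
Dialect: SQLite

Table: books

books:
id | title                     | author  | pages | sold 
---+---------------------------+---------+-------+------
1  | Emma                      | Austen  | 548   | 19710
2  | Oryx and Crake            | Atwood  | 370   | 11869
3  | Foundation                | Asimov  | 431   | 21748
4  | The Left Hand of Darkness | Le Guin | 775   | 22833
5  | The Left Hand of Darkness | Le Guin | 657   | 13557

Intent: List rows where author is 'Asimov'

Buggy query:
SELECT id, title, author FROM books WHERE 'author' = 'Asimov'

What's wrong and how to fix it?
Bug: Single quotes denote string literals in SQL; the column name is being compared as a constant string

Fix: Remove the quotes around the column name (or use double quotes for an identifier)

Corrected query:
SELECT id, title, author FROM books WHERE author = 'Asimov'

Result:
id | title      | author
---+------------+-------
3  | Foundation | Asimov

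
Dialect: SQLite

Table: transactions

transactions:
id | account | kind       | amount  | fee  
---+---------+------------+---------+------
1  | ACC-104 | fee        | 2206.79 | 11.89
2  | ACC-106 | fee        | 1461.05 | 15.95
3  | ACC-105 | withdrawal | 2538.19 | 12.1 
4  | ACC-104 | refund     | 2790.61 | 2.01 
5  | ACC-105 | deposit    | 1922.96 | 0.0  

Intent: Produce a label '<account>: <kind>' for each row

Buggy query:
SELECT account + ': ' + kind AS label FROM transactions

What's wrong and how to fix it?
Bug: SQLite uses || for string concatenation; + coerces text to numbers (yielding 0)

Fix: Use the || operator for string concatenation

Corrected query:
SELECT account || ': ' || kind AS label FROM transactions

Result:
label              
-------------------
ACC-104: fee       
ACC-106: fee       
ACC-105: withdrawal
ACC-104: refund    
ACC-105: deposit   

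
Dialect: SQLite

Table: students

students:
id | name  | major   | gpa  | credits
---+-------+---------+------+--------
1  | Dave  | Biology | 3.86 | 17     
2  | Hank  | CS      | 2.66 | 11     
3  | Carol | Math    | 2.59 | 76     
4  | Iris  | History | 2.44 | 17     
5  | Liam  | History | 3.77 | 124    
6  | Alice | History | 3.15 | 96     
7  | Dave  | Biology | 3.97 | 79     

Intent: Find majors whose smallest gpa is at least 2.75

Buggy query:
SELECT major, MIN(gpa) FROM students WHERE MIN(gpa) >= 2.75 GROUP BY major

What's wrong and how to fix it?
Bug: MIN() in WHERE is a misuse of aggregate

Fix: Replace WHERE with HAVING after the GROUP BY

Corrected query:
SELECT major, MIN(gpa) FROM students GROUP BY major HAVING MIN(gpa) >= 2.75

Result:
major   | MIN(gpa)
--------+---------
Biology | 3.86    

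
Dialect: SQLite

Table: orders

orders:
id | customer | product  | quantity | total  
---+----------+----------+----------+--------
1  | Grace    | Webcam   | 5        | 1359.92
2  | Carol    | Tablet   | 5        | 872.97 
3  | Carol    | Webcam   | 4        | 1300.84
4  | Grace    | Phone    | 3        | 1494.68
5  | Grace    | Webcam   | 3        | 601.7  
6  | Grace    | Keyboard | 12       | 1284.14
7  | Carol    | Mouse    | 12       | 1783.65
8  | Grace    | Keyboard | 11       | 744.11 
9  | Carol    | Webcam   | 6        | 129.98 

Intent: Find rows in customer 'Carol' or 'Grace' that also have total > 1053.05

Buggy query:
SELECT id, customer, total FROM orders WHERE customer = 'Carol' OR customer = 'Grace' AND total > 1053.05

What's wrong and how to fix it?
Bug: AND binds tighter than OR, so this parses as customer = 'Carol' OR (customer = 'Grace' AND total > 1053.05)

Fix: Group the OR with parentheses (or use IN), then AND the threshold

Corrected query:
SELECT id, customer, total FROM orders WHERE (customer = 'Carol' OR customer = 'Grace') AND total > 1053.05

Result:
id | customer | total  
---+----------+--------
1  | Grace    | 1359.92
3  | Carol    | 1300.84
4  | Grace    | 1494.68
6  | Grace    | 1284.14
7  | Carol    | 1783.65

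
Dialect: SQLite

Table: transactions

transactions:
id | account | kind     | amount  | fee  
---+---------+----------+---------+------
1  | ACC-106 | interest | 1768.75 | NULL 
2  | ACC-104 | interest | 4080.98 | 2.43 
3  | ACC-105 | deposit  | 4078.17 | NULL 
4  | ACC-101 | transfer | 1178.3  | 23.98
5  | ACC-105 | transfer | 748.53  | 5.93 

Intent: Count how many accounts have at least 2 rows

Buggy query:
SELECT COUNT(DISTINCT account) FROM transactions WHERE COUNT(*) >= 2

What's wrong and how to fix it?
Bug: COUNT(*) cannot appear in WHERE; the per-group count doesn't exist yet

Fix: Use a subquery that GROUPs and filters with HAVING, then count its rows

Corrected query:
SELECT COUNT(*) FROM (SELECT account FROM transactions GROUP BY account HAVING COUNT(*) >= 2)

Result:
COUNT(*)
--------
1       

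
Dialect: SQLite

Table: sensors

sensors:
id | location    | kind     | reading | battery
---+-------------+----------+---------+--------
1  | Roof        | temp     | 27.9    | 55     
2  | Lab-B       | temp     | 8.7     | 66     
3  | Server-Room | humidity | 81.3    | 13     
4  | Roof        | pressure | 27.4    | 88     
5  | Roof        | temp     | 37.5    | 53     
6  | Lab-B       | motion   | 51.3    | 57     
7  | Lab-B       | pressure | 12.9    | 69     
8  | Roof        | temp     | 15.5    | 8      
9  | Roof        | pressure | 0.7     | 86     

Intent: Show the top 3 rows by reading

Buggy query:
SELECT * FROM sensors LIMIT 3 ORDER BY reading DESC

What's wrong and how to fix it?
Bug: ORDER BY cannot follow LIMIT; LIMIT is the final clause

Fix: Swap the clauses: ORDER BY first, then LIMIT

Corrected query:
SELECT * FROM sensors ORDER BY reading DESC LIMIT 3

Result:
id | location    | kind     | reading | battery
---+-------------+----------+---------+--------
3  | Server-Room | humidity | 81.3    | 13     
6  | Lab-B       | motion   | 51.3    | 57     
5  | Roof        | temp     | 37.5    | 53     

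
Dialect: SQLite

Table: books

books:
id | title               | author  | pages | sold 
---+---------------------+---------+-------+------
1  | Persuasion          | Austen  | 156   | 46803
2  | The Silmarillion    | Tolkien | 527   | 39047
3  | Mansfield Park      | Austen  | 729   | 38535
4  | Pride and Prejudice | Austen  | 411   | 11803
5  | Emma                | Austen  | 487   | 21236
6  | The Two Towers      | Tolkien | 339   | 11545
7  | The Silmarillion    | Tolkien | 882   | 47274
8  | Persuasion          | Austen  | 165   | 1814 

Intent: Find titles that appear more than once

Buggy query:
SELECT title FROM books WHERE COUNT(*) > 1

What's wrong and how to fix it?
Bug: COUNT(*) is an aggregate and cannot be used in WHERE

Fix: GROUP BY title, then filter groups with HAVING COUNT(*) > 1

Corrected query:
SELECT title FROM books GROUP BY title HAVING COUNT(*) > 1

Result:
title           
----------------
Persuasion      
The Silmarillion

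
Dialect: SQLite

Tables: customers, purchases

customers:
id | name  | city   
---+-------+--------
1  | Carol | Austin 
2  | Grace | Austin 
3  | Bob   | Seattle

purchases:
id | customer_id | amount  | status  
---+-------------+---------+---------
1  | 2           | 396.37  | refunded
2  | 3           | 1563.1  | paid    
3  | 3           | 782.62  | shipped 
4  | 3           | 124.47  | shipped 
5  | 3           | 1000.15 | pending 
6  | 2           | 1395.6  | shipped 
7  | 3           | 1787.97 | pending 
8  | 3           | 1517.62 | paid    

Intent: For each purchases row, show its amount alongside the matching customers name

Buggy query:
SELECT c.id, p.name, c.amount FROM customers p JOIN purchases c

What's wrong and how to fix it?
Bug: Missing join condition: each purchases row is matched to all customers rows instead of just its own

Fix: Specify the join condition linking the foreign key to the parent id

Corrected query:
SELECT c.id, p.name, c.amount FROM customers p JOIN purchases c ON c.customer_id = p.id

Result:
id | name  | amount 
---+-------+--------
1  | Grace | 396.37 
2  | Bob   | 1563.1 
3  | Bob   | 782.62 
4  | Bob   | 124.47 
5  | Bob   | 1000.15
6  | Grace | 1395.6 
7  | Bob   | 1787.97
8  | Bob   | 1517.62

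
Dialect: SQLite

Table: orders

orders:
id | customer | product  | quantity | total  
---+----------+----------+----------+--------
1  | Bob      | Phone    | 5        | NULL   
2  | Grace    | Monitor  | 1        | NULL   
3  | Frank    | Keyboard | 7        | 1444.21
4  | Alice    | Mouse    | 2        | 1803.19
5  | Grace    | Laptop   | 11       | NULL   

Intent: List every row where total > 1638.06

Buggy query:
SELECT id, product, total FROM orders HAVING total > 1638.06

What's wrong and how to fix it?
Bug: This is a non-aggregate query (no GROUP BY, no aggregates), so in SQLite the HAVING clause is invalid here; a row-level condition belongs in WHERE

Fix: Replace HAVING with WHERE since the condition applies to individual rows

Corrected query:
SELECT id, product, total FROM orders WHERE total > 1638.06

Result:
id | product | total  
---+---------+--------
4  | Mouse   | 1803.19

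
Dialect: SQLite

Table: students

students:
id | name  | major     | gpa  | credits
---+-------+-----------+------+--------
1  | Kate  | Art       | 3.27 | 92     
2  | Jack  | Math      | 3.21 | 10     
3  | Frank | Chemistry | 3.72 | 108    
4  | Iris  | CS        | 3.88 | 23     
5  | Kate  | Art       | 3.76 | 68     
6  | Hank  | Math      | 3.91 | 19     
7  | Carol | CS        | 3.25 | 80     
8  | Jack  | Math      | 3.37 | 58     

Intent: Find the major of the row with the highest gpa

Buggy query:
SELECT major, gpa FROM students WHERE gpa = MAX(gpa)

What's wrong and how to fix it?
Bug: MAX(gpa) is an aggregate and cannot be used directly in WHERE

Fix: Wrap MAX in a scalar subquery so WHERE compares against a single value

Corrected query:
SELECT major, gpa FROM students WHERE gpa = (SELECT MAX(gpa) FROM students)

Result:
major | gpa 
------+-----
Math  | 3.91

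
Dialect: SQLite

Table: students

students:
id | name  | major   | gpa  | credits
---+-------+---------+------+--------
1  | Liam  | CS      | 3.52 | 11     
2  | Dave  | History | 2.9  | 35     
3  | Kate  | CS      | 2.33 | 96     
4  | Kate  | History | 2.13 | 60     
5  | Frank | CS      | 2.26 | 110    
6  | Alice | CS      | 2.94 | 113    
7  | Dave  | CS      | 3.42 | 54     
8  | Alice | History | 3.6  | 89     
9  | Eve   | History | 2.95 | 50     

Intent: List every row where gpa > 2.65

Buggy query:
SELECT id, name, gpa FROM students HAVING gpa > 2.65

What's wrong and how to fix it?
Bug: HAVING filters the output of aggregation, but this query has no GROUP BY and no aggregate functions, so SQLite rejects it (HAVING clause on a non-aggregate query); the condition here is per row

Fix: Use WHERE for row-level filtering

Corrected query:
SELECT id, name, gpa FROM students WHERE gpa > 2.65

Result:
id | name  | gpa 
---+-------+-----
1  | Liam  | 3.52
2  | Dave  | 2.9 
6  | Alice | 2.94
7  | Dave  | 3.42
8  | Alice | 3.6 
9  | Eve   | 2.95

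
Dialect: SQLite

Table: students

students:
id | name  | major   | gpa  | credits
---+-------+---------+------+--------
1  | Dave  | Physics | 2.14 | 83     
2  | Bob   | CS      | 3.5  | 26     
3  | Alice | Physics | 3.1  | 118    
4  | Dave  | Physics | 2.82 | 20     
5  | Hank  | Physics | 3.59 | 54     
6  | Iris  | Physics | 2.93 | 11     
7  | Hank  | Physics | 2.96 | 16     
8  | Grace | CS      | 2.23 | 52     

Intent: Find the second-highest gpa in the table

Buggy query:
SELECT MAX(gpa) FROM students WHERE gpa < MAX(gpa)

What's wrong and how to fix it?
Bug: MAX(gpa) on the right of the comparison is an aggregate-in-WHERE error

Fix: Compute the overall MAX in a subquery, then take MAX of rows below it

Corrected query:
SELECT MAX(gpa) FROM students WHERE gpa < (SELECT MAX(gpa) FROM students)

Result:
MAX(gpa)
--------
3.5     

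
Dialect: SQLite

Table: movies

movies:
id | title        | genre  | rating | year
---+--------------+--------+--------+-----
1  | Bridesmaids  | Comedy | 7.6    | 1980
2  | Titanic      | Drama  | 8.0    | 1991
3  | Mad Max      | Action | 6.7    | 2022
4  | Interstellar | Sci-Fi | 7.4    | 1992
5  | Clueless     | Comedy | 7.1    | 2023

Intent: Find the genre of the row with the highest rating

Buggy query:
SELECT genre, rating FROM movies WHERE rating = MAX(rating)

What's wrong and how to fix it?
Bug: WHERE is evaluated per row; an aggregate over the whole table isn't defined there

Fix: Use a subquery: WHERE rating = (SELECT MAX(rating) FROM movies)

Corrected query:
SELECT genre, rating FROM movies WHERE rating = (SELECT MAX(rating) FROM movies)

Result:
genre | rating
------+-------
Drama | 8     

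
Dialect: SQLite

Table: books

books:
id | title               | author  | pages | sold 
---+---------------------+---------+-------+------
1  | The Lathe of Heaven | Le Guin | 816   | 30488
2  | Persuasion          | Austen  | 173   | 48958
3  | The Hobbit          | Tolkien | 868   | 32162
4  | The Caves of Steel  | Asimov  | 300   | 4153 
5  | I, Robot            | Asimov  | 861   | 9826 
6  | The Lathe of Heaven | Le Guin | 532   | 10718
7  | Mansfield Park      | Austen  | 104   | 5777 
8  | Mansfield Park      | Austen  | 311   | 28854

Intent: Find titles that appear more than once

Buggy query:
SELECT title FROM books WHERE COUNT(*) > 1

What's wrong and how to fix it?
Bug: COUNT(*) is an aggregate and cannot be used in WHERE

Fix: GROUP BY title, then filter groups with HAVING COUNT(*) > 1

Corrected query:
SELECT title FROM books GROUP BY title HAVING COUNT(*) > 1

Result:
title              
-------------------
Mansfield Park     
The Lathe of Heaven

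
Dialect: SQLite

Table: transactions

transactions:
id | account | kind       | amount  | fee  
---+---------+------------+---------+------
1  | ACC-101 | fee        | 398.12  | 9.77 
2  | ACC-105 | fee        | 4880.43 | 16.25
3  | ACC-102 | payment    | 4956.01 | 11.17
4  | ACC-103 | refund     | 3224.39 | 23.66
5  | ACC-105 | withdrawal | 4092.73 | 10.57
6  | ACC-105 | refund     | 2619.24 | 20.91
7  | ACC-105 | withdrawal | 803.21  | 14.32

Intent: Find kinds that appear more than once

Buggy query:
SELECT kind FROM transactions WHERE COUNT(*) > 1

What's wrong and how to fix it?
Bug: COUNT(*) is an aggregate and cannot be used in WHERE

Fix: GROUP BY kind, then filter groups with HAVING COUNT(*) > 1

Corrected query:
SELECT kind FROM transactions GROUP BY kind HAVING COUNT(*) > 1

Result:
kind      
----------
fee       
refund    
withdrawal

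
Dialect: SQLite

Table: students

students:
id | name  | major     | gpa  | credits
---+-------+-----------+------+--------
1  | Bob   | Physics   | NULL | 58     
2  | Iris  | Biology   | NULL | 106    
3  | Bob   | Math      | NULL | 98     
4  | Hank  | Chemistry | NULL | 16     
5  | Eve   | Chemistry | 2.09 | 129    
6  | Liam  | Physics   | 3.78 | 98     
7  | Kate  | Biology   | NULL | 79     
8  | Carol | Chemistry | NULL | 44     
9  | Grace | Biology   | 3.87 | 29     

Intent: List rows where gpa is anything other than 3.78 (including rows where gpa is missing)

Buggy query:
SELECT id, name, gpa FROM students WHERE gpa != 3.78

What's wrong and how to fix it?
Bug: Inequality against NULL is unknown, not true; rows with NULL are dropped

Fix: Add an explicit OR gpa IS NULL to include the missing-value rows

Corrected query:
SELECT id, name, gpa FROM students WHERE gpa != 3.78 OR gpa IS NULL

Result:
id | name  | gpa 
---+-------+-----
1  | Bob   | NULL
2  | Iris  | NULL
3  | Bob   | NULL
4  | Hank  | NULL
5  | Eve   | 2.09
7  | Kate  | NULL
8  | Carol | NULL
9  | Grace | 3.87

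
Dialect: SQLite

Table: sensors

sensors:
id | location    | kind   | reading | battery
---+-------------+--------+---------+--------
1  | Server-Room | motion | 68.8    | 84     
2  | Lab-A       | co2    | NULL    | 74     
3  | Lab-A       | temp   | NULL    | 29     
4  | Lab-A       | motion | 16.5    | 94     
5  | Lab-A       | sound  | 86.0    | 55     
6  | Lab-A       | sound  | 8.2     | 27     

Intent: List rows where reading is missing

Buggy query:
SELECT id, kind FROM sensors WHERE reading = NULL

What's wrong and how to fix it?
Bug: '= NULL' is always unknown in SQL three-valued logic, so no rows match

Fix: Use IS NULL to test for NULL

Corrected query:
SELECT id, kind FROM sensors WHERE reading IS NULL

Result:
id | kind
---+-----
2  | co2 
3  | temp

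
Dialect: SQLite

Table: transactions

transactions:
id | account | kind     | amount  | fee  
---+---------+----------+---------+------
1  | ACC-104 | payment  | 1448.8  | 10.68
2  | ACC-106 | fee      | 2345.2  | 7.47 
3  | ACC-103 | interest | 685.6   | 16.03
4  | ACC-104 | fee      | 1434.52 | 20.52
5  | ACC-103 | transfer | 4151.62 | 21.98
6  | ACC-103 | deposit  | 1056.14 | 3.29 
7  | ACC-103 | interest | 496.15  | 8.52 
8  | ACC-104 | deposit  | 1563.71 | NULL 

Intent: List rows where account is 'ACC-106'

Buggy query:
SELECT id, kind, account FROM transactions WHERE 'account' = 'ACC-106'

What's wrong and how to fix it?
Bug: 'account' in single quotes is a string literal, not the column; the comparison is literal-vs-literal and never true

Fix: Reference the column as account without single quotes

Corrected query:
SELECT id, kind, account FROM transactions WHERE account = 'ACC-106'

Result:
id | kind | account
---+------+--------
2  | fee  | ACC-106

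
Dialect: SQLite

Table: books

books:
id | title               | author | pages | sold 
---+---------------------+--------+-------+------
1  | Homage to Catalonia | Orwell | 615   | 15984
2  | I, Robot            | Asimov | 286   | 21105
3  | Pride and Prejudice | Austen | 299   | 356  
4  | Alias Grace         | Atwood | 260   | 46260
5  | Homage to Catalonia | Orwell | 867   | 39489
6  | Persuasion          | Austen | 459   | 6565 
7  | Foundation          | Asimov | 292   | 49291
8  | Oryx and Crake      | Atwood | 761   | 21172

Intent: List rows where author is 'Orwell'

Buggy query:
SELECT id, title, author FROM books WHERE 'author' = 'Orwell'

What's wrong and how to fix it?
Bug: Single quotes denote string literals in SQL; the column name is being compared as a constant string

Fix: Remove the quotes around the column name (or use double quotes for an identifier)

Corrected query:
SELECT id, title, author FROM books WHERE author = 'Orwell'

Result:
id | title               | author
---+---------------------+-------
1  | Homage to Catalonia | Orwell
5  | Homage to Catalonia | Orwell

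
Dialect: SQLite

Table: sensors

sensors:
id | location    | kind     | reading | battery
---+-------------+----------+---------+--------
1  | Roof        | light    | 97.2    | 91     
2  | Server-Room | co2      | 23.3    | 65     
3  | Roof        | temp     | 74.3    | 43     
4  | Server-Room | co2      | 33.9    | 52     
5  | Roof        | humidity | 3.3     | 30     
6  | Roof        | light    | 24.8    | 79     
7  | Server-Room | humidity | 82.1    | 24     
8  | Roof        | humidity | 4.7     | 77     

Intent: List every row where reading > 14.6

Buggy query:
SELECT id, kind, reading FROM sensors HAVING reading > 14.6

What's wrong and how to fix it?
Bug: This is a non-aggregate query (no GROUP BY, no aggregates), so in SQLite the HAVING clause is invalid here; a row-level condition belongs in WHERE

Fix: Replace HAVING with WHERE since the condition applies to individual rows

Corrected query:
SELECT id, kind, reading FROM sensors WHERE reading > 14.6

Result:
id | kind     | reading
---+----------+--------
1  | light    | 97.2   
2  | co2      | 23.3   
3  | temp     | 74.3   
4  | co2      | 33.9   
6  | light    | 24.8   
7  | humidity | 82.1   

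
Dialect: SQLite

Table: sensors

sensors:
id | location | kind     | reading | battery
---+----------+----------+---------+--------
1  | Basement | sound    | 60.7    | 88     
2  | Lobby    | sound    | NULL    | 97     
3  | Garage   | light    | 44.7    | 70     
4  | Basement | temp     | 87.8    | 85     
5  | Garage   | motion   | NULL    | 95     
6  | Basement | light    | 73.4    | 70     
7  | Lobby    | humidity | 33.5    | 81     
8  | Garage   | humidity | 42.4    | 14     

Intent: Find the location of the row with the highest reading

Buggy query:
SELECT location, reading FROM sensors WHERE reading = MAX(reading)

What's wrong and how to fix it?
Bug: WHERE is evaluated per row; an aggregate over the whole table isn't defined there

Fix: Use a subquery: WHERE reading = (SELECT MAX(reading) FROM sensors)

Corrected query:
SELECT location, reading FROM sensors WHERE reading = (SELECT MAX(reading) FROM sensors)

Result:
location | reading
---------+--------
Basement | 87.8   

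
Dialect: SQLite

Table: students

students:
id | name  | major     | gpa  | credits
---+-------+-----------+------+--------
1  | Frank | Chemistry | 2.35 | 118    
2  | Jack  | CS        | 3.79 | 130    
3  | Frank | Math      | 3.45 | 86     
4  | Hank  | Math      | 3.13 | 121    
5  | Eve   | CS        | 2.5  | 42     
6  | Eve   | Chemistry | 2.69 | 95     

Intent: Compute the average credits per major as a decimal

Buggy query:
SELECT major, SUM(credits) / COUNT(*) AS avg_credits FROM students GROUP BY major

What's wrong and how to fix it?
Bug: Both operands are integers, so '/' performs integer division and truncates

Fix: Multiply by 1.0 (or CAST to REAL) to force floating-point division

Corrected query:
SELECT major, SUM(credits) * 1.0 / COUNT(*) AS avg_credits FROM students GROUP BY major

Result:
major     | avg_credits
----------+------------
CS        | 86         
Chemistry | 106.5      
Math      | 103.5      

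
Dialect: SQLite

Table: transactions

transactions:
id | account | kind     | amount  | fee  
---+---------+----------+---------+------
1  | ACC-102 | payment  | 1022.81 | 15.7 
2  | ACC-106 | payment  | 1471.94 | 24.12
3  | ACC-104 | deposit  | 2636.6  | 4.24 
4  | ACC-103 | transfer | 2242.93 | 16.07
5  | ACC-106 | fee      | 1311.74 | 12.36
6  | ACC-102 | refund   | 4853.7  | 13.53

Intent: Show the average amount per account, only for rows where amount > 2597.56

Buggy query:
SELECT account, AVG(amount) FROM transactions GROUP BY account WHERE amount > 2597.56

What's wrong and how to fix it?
Bug: WHERE cannot follow GROUP BY

Fix: Place WHERE between FROM and GROUP BY

Corrected query:
SELECT account, AVG(amount) FROM transactions WHERE amount > 2597.56 GROUP BY account

Result:
account | AVG(amount)
--------+------------
ACC-102 | 4853.7     
ACC-104 | 2636.6     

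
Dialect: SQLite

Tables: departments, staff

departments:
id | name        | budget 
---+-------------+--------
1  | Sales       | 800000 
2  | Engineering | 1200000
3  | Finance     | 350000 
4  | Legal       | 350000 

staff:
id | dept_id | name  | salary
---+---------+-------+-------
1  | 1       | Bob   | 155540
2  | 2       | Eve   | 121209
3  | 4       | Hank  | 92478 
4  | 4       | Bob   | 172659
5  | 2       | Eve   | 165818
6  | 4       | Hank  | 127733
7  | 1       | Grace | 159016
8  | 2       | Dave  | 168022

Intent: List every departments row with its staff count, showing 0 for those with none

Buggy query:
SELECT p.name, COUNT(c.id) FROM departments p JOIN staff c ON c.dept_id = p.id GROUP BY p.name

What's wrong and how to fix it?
Bug: An inner join excludes parents with zero children

Fix: Switch to LEFT JOIN to retain unmatched parent rows

Corrected query:
SELECT p.name, COUNT(c.id) FROM departments p LEFT JOIN staff c ON c.dept_id = p.id GROUP BY p.name

Result:
name        | COUNT(c.id)
------------+------------
Engineering | 3          
Finance     | 0          
Legal       | 3          
Sales       | 2          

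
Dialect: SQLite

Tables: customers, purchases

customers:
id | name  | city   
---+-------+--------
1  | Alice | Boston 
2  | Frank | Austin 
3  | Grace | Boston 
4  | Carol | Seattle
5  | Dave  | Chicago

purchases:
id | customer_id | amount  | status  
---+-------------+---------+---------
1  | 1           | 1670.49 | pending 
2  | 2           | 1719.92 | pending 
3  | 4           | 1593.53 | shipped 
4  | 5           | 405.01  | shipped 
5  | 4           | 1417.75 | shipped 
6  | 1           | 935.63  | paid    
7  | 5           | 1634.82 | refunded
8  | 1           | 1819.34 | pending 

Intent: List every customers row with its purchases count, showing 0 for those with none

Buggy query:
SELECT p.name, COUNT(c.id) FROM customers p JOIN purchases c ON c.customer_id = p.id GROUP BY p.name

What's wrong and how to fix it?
Bug: An inner join excludes parents with zero children

Fix: Use LEFT JOIN so parents without children still appear (COUNT(c.id) gives 0)

Corrected query:
SELECT p.name, COUNT(c.id) FROM customers p LEFT JOIN purchases c ON c.customer_id = p.id GROUP BY p.name

Result:
name  | COUNT(c.id)
------+------------
Alice | 3          
Carol | 2          
Dave  | 2          
Frank | 1          
Grace | 0          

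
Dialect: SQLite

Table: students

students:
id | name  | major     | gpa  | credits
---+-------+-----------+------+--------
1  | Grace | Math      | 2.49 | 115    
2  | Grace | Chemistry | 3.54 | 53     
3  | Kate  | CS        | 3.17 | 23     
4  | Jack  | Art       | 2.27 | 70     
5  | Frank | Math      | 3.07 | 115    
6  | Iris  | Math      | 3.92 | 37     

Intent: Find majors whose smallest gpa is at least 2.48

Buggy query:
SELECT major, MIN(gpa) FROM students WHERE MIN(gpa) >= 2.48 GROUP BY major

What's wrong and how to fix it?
Bug: Aggregates like MIN are computed per group after WHERE runs

Fix: Replace WHERE with HAVING after the GROUP BY

Corrected query:
SELECT major, MIN(gpa) FROM students GROUP BY major HAVING MIN(gpa) >= 2.48

Result:
major     | MIN(gpa)
----------+---------
CS        | 3.17    
Chemistry | 3.54    
Math      | 2.49    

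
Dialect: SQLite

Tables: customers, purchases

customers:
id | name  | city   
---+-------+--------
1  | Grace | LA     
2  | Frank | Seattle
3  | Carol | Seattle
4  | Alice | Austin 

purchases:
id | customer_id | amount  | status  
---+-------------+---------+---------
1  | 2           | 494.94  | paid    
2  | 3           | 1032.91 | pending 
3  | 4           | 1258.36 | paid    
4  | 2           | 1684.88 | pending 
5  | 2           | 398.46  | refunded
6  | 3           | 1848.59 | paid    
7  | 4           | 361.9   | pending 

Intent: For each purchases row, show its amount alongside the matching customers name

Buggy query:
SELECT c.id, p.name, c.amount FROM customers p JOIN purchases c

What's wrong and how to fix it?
Bug: JOIN with no ON clause produces a cartesian product; every purchases row pairs with every customers row

Fix: Specify the join condition linking the foreign key to the parent id

Corrected query:
SELECT c.id, p.name, c.amount FROM customers p JOIN purchases c ON c.customer_id = p.id

Result:
id | name  | amount 
---+-------+--------
1  | Frank | 494.94 
2  | Carol | 1032.91
3  | Alice | 1258.36
4  | Frank | 1684.88
5  | Frank | 398.46 
6  | Carol | 1848.59
7  | Alice | 361.9  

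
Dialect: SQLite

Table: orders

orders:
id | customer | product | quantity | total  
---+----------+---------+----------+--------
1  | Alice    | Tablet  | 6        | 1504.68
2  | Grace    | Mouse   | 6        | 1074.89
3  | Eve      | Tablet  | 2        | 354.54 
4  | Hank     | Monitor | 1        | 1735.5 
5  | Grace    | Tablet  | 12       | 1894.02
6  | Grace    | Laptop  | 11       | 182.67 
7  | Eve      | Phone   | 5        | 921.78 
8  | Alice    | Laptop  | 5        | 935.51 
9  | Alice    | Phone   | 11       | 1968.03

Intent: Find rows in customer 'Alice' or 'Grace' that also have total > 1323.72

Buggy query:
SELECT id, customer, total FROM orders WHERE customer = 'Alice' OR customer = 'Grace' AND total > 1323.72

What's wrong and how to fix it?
Bug: Without parentheses, AND is evaluated before OR, so the total filter only applies to the 'Grace' branch

Fix: Add parentheses around the OR so the AND applies to both alternatives

Corrected query:
SELECT id, customer, total FROM orders WHERE (customer = 'Alice' OR customer = 'Grace') AND total > 1323.72

Result:
id | customer | total  
---+----------+--------
1  | Alice    | 1504.68
5  | Grace    | 1894.02
9  | Alice    | 1968.03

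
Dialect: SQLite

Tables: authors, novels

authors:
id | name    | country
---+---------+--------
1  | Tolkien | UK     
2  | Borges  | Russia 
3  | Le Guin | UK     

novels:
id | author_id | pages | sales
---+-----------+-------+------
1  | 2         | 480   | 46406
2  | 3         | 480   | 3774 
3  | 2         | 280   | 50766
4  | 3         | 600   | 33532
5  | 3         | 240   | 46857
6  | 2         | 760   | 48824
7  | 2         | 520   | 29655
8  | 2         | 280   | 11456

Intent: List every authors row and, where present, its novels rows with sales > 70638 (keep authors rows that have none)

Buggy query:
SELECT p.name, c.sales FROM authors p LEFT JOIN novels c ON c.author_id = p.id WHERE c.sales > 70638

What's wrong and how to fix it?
Bug: Filtering c.sales in WHERE discards the NULL rows produced by LEFT JOIN, turning it into an inner join

Fix: Move the right-table condition into the ON clause so unmatched parents are kept

Corrected query:
SELECT p.name, c.sales FROM authors p LEFT JOIN novels c ON c.author_id = p.id AND c.sales > 70638

Result:
name    | sales
--------+------
Tolkien | NULL 
Borges  | NULL 
Le Guin | NULL 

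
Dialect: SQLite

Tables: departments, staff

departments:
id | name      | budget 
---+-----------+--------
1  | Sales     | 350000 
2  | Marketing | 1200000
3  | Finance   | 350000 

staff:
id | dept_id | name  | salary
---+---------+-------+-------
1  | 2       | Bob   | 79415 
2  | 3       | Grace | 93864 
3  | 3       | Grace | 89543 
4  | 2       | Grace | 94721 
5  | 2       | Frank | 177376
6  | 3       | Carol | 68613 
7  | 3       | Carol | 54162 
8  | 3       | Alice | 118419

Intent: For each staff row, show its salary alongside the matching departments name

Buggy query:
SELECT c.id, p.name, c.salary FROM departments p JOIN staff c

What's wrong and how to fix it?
Bug: Missing join condition: each staff row is matched to all departments rows instead of just its own

Fix: Specify the join condition linking the foreign key to the parent id

Corrected query:
SELECT c.id, p.name, c.salary FROM departments p JOIN staff c ON c.dept_id = p.id

Result:
id | name      | salary
---+-----------+-------
1  | Marketing | 79415 
2  | Finance   | 93864 
3  | Finance   | 89543 
4  | Marketing | 94721 
5  | Marketing | 177376
6  | Finance   | 68613 
7  | Finance   | 54162 
8  | Finance   | 118419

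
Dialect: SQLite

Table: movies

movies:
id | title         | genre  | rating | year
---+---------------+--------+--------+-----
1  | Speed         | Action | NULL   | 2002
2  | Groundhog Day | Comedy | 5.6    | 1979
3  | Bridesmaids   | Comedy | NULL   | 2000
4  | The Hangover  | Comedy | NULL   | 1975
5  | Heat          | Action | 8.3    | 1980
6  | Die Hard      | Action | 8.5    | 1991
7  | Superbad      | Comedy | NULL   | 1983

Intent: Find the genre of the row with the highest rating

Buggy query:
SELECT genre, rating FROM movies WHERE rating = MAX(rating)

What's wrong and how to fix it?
Bug: WHERE is evaluated per row; an aggregate over the whole table isn't defined there

Fix: Wrap MAX in a scalar subquery so WHERE compares against a single value

Corrected query:
SELECT genre, rating FROM movies WHERE rating = (SELECT MAX(rating) FROM movies)

Result:
genre  | rating
-------+-------
Action | 8.5   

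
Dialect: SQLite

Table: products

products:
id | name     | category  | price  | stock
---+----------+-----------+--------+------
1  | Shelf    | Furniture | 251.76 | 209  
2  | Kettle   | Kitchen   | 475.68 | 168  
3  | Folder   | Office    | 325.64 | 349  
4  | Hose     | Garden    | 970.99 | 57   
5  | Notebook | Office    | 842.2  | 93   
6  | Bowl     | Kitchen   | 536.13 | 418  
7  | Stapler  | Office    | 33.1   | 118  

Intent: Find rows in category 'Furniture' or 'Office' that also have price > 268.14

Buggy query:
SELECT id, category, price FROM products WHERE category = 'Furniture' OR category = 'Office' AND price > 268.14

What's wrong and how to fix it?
Bug: Without parentheses, AND is evaluated before OR, so the price filter only applies to the 'Office' branch

Fix: Add parentheses around the OR so the AND applies to both alternatives

Corrected query:
SELECT id, category, price FROM products WHERE (category = 'Furniture' OR category = 'Office') AND price > 268.14

Result:
id | category | price 
---+----------+-------
3  | Office   | 325.64
5  | Office   | 842.2 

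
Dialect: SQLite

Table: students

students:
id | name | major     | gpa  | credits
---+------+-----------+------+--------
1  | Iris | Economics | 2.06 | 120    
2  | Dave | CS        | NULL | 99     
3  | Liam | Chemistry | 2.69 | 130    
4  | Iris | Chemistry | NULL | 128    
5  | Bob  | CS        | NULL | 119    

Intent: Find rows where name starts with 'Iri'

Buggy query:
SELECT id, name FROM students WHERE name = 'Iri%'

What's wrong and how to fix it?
Bug: '=' compares the literal string including the % character; pattern matching needs LIKE

Fix: Use LIKE for wildcard pattern matching

Corrected query:
SELECT id, name FROM students WHERE name LIKE 'Iri%'

Result:
id | name
---+-----
1  | Iris
4  | Iris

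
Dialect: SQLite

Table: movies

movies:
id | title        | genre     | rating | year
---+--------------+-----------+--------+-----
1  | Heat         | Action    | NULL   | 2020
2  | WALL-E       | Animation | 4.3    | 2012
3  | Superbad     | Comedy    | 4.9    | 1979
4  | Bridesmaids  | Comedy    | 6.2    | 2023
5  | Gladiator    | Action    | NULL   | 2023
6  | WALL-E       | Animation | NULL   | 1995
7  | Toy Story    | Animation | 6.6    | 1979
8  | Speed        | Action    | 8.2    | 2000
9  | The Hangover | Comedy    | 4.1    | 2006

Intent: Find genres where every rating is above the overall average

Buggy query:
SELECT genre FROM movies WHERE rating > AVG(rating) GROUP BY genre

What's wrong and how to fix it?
Bug: AVG() is an aggregate; it can't sit directly in WHERE

Fix: Compute the overall average in a scalar subquery and compare each group's MIN against it in HAVING

Corrected query:
SELECT genre FROM movies GROUP BY genre HAVING MIN(rating) > (SELECT AVG(rating) FROM movies)

Result:
genre 
------
Action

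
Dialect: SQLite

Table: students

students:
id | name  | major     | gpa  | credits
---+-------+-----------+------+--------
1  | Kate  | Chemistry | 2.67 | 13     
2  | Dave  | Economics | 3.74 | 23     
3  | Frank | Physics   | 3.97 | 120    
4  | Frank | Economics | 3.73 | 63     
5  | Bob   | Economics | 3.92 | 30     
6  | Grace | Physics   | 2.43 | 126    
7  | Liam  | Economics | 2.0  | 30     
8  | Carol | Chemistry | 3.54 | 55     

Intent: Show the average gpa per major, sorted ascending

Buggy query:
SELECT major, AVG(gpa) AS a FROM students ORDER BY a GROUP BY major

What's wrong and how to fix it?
Bug: GROUP BY must precede ORDER BY

Fix: Move ORDER BY to the end, after GROUP BY

Corrected query:
SELECT major, AVG(gpa) AS a FROM students GROUP BY major ORDER BY a

Result:
major     | a     
----------+-------
Chemistry | 3.105 
Physics   | 3.2   
Economics | 3.3475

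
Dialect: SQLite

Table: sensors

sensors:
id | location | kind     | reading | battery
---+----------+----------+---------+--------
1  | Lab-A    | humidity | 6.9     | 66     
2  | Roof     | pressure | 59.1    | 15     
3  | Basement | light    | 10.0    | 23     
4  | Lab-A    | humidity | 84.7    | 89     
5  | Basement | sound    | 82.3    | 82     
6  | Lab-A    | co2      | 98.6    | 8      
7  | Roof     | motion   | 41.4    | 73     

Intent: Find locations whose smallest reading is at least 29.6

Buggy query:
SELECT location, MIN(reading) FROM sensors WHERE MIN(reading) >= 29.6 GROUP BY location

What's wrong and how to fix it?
Bug: MIN() in WHERE is a misuse of aggregate

Fix: Replace WHERE with HAVING after the GROUP BY

Corrected query:
SELECT location, MIN(reading) FROM sensors GROUP BY location HAVING MIN(reading) >= 29.6

Result:
location | MIN(reading)
---------+-------------
Roof     | 41.4        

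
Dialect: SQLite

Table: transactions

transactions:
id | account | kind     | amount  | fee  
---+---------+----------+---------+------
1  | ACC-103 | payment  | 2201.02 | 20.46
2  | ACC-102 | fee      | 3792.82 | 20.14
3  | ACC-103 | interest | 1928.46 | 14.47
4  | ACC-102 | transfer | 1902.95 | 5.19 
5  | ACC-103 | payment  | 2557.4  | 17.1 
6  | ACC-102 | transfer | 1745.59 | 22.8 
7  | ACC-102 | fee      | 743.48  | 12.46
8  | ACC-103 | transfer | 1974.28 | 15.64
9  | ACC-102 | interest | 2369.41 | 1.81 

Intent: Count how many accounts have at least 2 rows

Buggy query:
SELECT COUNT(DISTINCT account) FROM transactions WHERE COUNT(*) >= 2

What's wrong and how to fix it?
Bug: WHERE filters individual rows, not groups, so a group-level COUNT is invalid there

Fix: Group first with HAVING COUNT(*) >= 2, then COUNT the resulting groups

Corrected query:
SELECT COUNT(*) FROM (SELECT account FROM transactions GROUP BY account HAVING COUNT(*) >= 2)

Result:
COUNT(*)
--------
2       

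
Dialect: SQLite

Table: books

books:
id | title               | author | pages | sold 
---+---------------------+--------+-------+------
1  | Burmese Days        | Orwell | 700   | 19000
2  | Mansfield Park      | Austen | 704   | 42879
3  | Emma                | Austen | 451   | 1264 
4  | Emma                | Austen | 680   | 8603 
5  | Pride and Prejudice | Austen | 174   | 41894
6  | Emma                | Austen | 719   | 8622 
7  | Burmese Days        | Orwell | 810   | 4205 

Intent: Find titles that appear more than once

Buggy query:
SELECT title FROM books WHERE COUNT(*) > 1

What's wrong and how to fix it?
Bug: COUNT(*) is an aggregate and cannot be used in WHERE

Fix: GROUP BY title, then filter groups with HAVING COUNT(*) > 1

Corrected query:
SELECT title FROM books GROUP BY title HAVING COUNT(*) > 1

Result:
title       
------------
Burmese Days
Emma        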